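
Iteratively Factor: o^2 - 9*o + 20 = (o - 4)*(o - 5)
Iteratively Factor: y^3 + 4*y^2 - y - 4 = (y + 1)*(y^2 + 3*y - 4) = (y - 1)*(y + 1)*(y + 4)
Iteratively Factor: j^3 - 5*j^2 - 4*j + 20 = (j - 5)*(j^2 - 4) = (j - 5)*(j + 2)*(j - 2)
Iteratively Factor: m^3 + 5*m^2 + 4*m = (m + 4)*(m^2 + m) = (m + 1)*(m + 4)*(m)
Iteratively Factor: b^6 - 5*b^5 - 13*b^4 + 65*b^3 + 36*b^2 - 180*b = (b - 2)*(b^5 - 3*b^4 - 19*b^3 + 27*b^2 + 90*b) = (b - 2)*(b + 3)*(b^4 - 6*b^3 - b^2 + 30*b) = (b - 5)*(b - 2)*(b + 3)*(b^3 - b^2 - 6*b) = (b - 5)*(b - 2)*(b + 2)*(b + 3)*(b^2 - 3*b) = (b - 5)*(b - 3)*(b - 2)*(b + 2)*(b + 3)*(b)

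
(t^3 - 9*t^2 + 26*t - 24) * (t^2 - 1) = t^5 - 9*t^4 + 25*t^3 - 15*t^2 - 26*t + 24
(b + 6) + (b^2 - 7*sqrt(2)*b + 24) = b^2 - 7*sqrt(2)*b + b + 30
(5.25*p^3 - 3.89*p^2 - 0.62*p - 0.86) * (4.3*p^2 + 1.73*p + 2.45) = 22.575*p^5 - 7.6445*p^4 + 3.4668*p^3 - 14.3011*p^2 - 3.0068*p - 2.107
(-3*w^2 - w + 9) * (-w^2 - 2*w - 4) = 3*w^4 + 7*w^3 + 5*w^2 - 14*w - 36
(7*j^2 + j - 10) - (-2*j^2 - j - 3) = 9*j^2 + 2*j - 7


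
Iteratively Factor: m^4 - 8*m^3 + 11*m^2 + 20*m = (m - 4)*(m^3 - 4*m^2 - 5*m) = (m - 5)*(m - 4)*(m^2 + m) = m*(m - 5)*(m - 4)*(m + 1)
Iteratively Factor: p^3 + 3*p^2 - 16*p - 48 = (p + 4)*(p^2 - p - 12) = (p + 3)*(p + 4)*(p - 4)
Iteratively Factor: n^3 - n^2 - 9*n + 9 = (n - 3)*(n^2 + 2*n - 3) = (n - 3)*(n - 1)*(n + 3)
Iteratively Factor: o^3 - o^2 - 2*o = (o - 2)*(o^2 + o) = (o - 2)*(o + 1)*(o)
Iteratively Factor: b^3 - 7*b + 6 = (b + 3)*(b^2 - 3*b + 2) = (b - 2)*(b + 3)*(b - 1)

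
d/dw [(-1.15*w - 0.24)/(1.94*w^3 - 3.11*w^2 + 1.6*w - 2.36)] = (4.462*w^3 - 2.1797*w^2 - 1.4928*w + 3.098)/(3.7636*w^6 - 12.0668*w^5 + 15.8801*w^4 - 19.1088*w^3 + 17.2392*w^2 - 7.552*w + 5.5696)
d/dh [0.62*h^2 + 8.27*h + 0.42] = 1.24*h + 8.27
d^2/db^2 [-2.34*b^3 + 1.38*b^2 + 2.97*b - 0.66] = 2.76 - 14.04*b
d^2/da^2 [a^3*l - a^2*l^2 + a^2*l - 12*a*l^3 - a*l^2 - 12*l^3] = 2*l*(3*a - l + 1)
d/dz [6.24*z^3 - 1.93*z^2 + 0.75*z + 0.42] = 18.72*z^2 - 3.86*z + 0.75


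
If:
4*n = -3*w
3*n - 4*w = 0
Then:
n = 0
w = 0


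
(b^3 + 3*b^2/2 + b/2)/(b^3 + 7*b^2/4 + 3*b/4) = 2*(2*b + 1)/(4*b + 3)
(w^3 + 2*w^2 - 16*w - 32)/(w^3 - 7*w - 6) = (w^2 - 16)/(w^2 - 2*w - 3)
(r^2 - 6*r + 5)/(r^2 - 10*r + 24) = (r^2 - 6*r + 5)/(r^2 - 10*r + 24)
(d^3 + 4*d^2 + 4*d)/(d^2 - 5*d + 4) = d*(d^2 + 4*d + 4)/(d^2 - 5*d + 4)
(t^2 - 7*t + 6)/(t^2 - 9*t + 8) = (t - 6)/(t - 8)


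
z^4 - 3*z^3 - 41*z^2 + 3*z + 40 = (z - 8)*(z - 1)*(z + 1)*(z + 5)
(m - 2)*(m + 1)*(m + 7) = m^3 + 6*m^2 - 9*m - 14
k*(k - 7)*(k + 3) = k^3 - 4*k^2 - 21*k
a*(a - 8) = a^2 - 8*a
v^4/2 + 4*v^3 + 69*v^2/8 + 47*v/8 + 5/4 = (v/2 + 1)*(v + 1/2)^2*(v + 5)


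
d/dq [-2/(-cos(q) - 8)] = 2*sin(q)/(cos(q) + 8)^2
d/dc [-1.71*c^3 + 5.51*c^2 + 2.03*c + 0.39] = -5.13*c^2 + 11.02*c + 2.03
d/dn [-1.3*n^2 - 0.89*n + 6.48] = -2.6*n - 0.89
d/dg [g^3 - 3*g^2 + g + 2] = 3*g^2 - 6*g + 1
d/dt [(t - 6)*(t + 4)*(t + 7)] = 3*t^2 + 10*t - 38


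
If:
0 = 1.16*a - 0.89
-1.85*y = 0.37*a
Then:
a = 0.77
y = -0.15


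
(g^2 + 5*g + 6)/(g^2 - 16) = (g^2 + 5*g + 6)/(g^2 - 16)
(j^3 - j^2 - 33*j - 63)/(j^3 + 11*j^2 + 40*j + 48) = (j^2 - 4*j - 21)/(j^2 + 8*j + 16)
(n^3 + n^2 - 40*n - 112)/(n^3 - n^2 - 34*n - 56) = (n + 4)/(n + 2)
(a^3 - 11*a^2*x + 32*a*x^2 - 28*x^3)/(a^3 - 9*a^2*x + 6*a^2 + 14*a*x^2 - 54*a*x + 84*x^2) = (a - 2*x)/(a + 6)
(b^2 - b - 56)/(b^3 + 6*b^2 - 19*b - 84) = (b - 8)/(b^2 - b - 12)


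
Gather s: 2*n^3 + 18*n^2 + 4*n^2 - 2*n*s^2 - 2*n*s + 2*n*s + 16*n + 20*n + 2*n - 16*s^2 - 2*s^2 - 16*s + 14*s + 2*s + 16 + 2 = 2*n^3 + 22*n^2 + 38*n + s^2*(-2*n - 18) + 18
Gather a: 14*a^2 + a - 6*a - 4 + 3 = 14*a^2 - 5*a - 1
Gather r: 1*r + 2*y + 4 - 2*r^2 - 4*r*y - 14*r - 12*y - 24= -2*r^2 + r*(-4*y - 13) - 10*y - 20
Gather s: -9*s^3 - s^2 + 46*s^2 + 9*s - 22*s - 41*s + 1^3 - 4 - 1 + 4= -9*s^3 + 45*s^2 - 54*s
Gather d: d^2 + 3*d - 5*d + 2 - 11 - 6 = d^2 - 2*d - 15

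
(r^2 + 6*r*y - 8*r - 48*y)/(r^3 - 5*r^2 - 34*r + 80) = (r + 6*y)/(r^2 + 3*r - 10)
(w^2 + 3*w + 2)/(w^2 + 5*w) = (w^2 + 3*w + 2)/(w*(w + 5))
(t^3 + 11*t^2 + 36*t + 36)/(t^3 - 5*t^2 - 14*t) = (t^2 + 9*t + 18)/(t*(t - 7))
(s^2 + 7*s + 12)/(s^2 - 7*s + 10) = (s^2 + 7*s + 12)/(s^2 - 7*s + 10)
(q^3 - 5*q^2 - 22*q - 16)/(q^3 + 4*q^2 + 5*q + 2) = (q - 8)/(q + 1)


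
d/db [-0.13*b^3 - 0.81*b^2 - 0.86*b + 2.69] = -0.39*b^2 - 1.62*b - 0.86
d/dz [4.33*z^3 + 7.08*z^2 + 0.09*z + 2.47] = 12.99*z^2 + 14.16*z + 0.09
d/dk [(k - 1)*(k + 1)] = 2*k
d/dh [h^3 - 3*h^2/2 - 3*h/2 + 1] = 3*h^2 - 3*h - 3/2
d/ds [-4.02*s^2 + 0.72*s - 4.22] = 0.72 - 8.04*s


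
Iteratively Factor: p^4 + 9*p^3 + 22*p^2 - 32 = (p + 4)*(p^3 + 5*p^2 + 2*p - 8) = (p + 4)^2*(p^2 + p - 2) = (p + 2)*(p + 4)^2*(p - 1)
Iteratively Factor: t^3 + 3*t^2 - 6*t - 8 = (t + 1)*(t^2 + 2*t - 8) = (t - 2)*(t + 1)*(t + 4)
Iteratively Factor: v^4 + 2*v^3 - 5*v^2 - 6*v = (v + 3)*(v^3 - v^2 - 2*v) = v*(v + 3)*(v^2 - v - 2) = v*(v + 1)*(v + 3)*(v - 2)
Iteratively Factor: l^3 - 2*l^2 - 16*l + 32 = (l - 2)*(l^2 - 16) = (l - 4)*(l - 2)*(l + 4)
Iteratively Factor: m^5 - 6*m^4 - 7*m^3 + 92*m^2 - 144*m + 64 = (m - 4)*(m^4 - 2*m^3 - 15*m^2 + 32*m - 16) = (m - 4)*(m - 1)*(m^3 - m^2 - 16*m + 16) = (m - 4)^2*(m - 1)*(m^2 + 3*m - 4) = (m - 4)^2*(m - 1)^2*(m + 4)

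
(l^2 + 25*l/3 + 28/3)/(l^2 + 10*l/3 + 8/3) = (l + 7)/(l + 2)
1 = 1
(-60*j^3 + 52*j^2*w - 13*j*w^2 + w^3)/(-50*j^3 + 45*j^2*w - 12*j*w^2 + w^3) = (-6*j + w)/(-5*j + w)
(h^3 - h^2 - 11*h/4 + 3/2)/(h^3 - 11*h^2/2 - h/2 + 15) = (h - 1/2)/(h - 5)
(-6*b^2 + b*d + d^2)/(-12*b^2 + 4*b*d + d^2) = (3*b + d)/(6*b + d)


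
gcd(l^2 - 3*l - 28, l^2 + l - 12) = l + 4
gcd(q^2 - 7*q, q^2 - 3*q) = q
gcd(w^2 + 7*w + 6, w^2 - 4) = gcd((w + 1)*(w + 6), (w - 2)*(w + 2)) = 1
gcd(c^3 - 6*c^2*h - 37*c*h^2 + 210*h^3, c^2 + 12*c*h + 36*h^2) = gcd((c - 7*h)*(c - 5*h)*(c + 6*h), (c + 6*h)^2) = c + 6*h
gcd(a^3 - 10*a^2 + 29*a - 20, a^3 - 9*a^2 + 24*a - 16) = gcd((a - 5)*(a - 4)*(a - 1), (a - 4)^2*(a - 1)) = a^2 - 5*a + 4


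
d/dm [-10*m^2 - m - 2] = -20*m - 1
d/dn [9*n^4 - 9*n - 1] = 36*n^3 - 9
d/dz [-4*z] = -4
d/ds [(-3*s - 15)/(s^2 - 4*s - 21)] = 3*(-s^2 + 4*s + 2*(s - 2)*(s + 5) + 21)/(-s^2 + 4*s + 21)^2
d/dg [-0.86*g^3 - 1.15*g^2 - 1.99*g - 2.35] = -2.58*g^2 - 2.3*g - 1.99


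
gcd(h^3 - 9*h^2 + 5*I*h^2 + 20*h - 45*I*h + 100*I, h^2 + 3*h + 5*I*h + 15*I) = h + 5*I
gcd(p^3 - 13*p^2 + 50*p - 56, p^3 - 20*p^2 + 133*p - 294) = p - 7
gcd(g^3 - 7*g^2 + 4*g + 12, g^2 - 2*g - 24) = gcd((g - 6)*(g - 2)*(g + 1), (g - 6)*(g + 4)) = g - 6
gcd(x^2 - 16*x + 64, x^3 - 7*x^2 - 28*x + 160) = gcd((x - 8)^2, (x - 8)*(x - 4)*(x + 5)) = x - 8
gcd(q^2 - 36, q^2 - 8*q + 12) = q - 6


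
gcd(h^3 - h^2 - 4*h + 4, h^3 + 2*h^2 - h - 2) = h^2 + h - 2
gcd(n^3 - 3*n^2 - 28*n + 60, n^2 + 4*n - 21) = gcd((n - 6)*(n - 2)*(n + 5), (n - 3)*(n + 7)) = 1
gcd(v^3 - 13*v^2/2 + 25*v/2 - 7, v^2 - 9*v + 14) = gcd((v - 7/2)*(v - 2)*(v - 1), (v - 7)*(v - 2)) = v - 2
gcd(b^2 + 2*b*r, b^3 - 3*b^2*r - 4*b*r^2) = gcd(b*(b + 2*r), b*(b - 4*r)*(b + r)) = b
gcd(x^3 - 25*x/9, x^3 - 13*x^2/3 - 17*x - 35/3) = x + 5/3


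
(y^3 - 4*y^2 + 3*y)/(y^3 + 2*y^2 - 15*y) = (y - 1)/(y + 5)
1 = 1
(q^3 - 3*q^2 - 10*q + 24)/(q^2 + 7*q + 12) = (q^2 - 6*q + 8)/(q + 4)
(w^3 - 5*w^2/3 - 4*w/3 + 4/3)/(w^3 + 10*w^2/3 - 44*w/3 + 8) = (w + 1)/(w + 6)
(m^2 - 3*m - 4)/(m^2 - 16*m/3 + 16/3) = 3*(m + 1)/(3*m - 4)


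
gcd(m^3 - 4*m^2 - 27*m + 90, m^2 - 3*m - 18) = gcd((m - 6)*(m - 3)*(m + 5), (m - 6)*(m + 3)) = m - 6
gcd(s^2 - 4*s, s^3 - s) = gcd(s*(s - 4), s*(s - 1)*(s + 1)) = s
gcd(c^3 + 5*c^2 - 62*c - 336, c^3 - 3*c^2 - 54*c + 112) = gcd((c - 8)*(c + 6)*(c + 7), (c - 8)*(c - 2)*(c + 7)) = c^2 - c - 56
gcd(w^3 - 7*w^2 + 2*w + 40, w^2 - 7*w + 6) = 1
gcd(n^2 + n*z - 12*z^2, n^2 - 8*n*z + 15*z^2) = -n + 3*z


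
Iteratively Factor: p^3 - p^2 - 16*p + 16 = (p - 4)*(p^2 + 3*p - 4) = (p - 4)*(p - 1)*(p + 4)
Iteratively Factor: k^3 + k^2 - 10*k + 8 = (k - 2)*(k^2 + 3*k - 4) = (k - 2)*(k - 1)*(k + 4)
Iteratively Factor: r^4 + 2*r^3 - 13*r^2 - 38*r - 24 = (r + 2)*(r^3 - 13*r - 12) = (r - 4)*(r + 2)*(r^2 + 4*r + 3) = (r - 4)*(r + 1)*(r + 2)*(r + 3)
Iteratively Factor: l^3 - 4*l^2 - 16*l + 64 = (l + 4)*(l^2 - 8*l + 16) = (l - 4)*(l + 4)*(l - 4)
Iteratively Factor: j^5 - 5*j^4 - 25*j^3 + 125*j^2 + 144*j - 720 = (j - 3)*(j^4 - 2*j^3 - 31*j^2 + 32*j + 240) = (j - 3)*(j + 3)*(j^3 - 5*j^2 - 16*j + 80) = (j - 5)*(j - 3)*(j + 3)*(j^2 - 16) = (j - 5)*(j - 4)*(j - 3)*(j + 3)*(j + 4)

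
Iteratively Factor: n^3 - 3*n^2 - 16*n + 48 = (n + 4)*(n^2 - 7*n + 12) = (n - 4)*(n + 4)*(n - 3)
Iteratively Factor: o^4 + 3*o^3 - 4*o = (o - 1)*(o^3 + 4*o^2 + 4*o) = (o - 1)*(o + 2)*(o^2 + 2*o) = o*(o - 1)*(o + 2)*(o + 2)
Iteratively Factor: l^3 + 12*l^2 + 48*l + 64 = (l + 4)*(l^2 + 8*l + 16) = (l + 4)^2*(l + 4)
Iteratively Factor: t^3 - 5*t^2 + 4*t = (t - 4)*(t^2 - t) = (t - 4)*(t - 1)*(t)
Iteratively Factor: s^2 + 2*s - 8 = (s + 4)*(s - 2)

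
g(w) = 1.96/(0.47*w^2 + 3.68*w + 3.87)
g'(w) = 1.96*(-0.94*w - 3.68)/(0.47*w^2 + 3.68*w + 3.87)^2 = (-1.8424*w - 7.2128)/(0.47*w^2 + 3.68*w + 3.87)^2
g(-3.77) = -0.59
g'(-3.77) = -0.02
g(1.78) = 0.16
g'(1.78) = -0.07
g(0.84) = 0.27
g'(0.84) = -0.16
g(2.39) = 0.13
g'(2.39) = -0.05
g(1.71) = 0.17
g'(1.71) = -0.08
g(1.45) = 0.19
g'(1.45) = -0.10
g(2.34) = 0.13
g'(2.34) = -0.05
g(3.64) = 0.08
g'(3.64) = -0.03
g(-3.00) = -0.67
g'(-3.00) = -0.20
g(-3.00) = -0.67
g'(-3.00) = -0.20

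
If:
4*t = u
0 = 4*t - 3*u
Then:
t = 0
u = 0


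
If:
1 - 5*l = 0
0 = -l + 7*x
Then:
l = 1/5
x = 1/35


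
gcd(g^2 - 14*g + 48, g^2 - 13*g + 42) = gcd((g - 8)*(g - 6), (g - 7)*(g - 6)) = g - 6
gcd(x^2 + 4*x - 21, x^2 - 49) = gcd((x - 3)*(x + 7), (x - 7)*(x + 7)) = x + 7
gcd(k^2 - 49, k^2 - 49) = k^2 - 49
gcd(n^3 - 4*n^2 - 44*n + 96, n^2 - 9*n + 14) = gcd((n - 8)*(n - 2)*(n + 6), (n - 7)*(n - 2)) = n - 2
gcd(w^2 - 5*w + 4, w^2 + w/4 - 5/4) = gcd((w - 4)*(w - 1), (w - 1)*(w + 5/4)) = w - 1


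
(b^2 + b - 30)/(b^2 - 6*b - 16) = (-b^2 - b + 30)/(-b^2 + 6*b + 16)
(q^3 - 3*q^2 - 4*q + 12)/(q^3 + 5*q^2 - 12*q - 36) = (q - 2)/(q + 6)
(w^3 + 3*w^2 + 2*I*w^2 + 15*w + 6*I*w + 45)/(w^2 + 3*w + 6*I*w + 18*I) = (w^2 + 2*I*w + 15)/(w + 6*I)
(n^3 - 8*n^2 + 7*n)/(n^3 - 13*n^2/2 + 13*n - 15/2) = 2*n*(n - 7)/(2*n^2 - 11*n + 15)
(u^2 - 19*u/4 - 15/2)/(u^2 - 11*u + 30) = (u + 5/4)/(u - 5)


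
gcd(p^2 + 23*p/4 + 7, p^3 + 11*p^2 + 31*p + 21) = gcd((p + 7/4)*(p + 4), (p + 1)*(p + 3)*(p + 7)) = 1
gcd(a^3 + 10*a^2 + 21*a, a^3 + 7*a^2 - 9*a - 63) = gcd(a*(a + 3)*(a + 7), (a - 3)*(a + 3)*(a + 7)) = a^2 + 10*a + 21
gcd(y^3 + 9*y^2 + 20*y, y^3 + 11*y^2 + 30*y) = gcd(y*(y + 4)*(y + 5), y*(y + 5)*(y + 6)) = y^2 + 5*y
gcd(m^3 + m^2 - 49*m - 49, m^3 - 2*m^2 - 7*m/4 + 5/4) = m + 1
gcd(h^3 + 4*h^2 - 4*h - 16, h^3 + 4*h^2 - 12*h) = h - 2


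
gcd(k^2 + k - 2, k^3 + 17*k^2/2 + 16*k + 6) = k + 2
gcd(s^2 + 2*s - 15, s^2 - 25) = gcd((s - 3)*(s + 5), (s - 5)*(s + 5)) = s + 5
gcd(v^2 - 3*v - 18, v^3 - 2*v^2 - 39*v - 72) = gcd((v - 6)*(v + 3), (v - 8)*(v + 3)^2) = v + 3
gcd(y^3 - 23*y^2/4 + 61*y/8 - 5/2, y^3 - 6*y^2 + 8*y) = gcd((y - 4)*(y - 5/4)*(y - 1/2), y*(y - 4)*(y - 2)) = y - 4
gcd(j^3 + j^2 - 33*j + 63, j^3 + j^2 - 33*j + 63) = j^3 + j^2 - 33*j + 63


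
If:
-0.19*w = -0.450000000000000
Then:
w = 2.37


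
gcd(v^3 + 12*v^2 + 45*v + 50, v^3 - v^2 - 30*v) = v + 5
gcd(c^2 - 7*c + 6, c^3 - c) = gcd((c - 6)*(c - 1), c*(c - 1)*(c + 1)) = c - 1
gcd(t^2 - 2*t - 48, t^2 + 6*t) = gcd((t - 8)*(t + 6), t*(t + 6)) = t + 6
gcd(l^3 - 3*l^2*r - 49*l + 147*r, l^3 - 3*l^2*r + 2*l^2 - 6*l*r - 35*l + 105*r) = -l^2 + 3*l*r - 7*l + 21*r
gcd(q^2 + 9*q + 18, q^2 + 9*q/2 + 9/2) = q + 3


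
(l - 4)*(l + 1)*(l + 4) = l^3 + l^2 - 16*l - 16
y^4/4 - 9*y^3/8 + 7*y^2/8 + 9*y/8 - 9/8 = (y/4 + 1/4)*(y - 3)*(y - 3/2)*(y - 1)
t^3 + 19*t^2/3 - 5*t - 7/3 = (t - 1)*(t + 1/3)*(t + 7)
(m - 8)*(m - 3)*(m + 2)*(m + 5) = m^4 - 4*m^3 - 43*m^2 + 58*m + 240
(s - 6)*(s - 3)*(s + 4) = s^3 - 5*s^2 - 18*s + 72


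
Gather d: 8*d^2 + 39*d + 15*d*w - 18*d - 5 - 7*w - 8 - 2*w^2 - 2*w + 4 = 8*d^2 + d*(15*w + 21) - 2*w^2 - 9*w - 9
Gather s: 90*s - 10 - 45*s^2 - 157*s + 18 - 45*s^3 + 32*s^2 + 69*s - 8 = -45*s^3 - 13*s^2 + 2*s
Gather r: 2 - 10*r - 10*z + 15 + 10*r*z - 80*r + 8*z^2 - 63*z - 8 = r*(10*z - 90) + 8*z^2 - 73*z + 9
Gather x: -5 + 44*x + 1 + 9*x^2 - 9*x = 9*x^2 + 35*x - 4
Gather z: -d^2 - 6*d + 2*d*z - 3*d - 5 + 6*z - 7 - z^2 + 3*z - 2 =-d^2 - 9*d - z^2 + z*(2*d + 9) - 14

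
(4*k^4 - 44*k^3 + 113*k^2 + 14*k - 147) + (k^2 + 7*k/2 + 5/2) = 4*k^4 - 44*k^3 + 114*k^2 + 35*k/2 - 289/2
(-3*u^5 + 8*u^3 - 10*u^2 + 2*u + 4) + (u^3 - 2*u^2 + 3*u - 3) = -3*u^5 + 9*u^3 - 12*u^2 + 5*u + 1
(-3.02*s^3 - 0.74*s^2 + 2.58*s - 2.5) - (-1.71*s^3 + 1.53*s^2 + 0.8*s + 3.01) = -1.31*s^3 - 2.27*s^2 + 1.78*s - 5.51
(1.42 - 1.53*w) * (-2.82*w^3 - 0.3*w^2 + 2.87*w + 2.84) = 4.3146*w^4 - 3.5454*w^3 - 4.8171*w^2 - 0.2698*w + 4.0328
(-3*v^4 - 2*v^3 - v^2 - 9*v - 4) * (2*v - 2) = -6*v^5 + 2*v^4 + 2*v^3 - 16*v^2 + 10*v + 8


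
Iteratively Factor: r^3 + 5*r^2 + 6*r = (r + 2)*(r^2 + 3*r) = r*(r + 2)*(r + 3)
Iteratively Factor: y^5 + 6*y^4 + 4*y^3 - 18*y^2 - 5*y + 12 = (y - 1)*(y^4 + 7*y^3 + 11*y^2 - 7*y - 12) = (y - 1)^2*(y^3 + 8*y^2 + 19*y + 12) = (y - 1)^2*(y + 4)*(y^2 + 4*y + 3) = (y - 1)^2*(y + 1)*(y + 4)*(y + 3)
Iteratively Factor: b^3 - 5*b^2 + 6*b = (b - 3)*(b^2 - 2*b) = b*(b - 3)*(b - 2)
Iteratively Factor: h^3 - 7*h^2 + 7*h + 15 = (h + 1)*(h^2 - 8*h + 15) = (h - 3)*(h + 1)*(h - 5)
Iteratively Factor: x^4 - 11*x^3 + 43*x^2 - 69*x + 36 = (x - 3)*(x^3 - 8*x^2 + 19*x - 12) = (x - 3)*(x - 1)*(x^2 - 7*x + 12) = (x - 4)*(x - 3)*(x - 1)*(x - 3)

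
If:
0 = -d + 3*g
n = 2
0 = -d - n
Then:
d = -2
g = -2/3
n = 2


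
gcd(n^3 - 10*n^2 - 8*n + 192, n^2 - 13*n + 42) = n - 6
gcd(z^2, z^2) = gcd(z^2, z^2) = z^2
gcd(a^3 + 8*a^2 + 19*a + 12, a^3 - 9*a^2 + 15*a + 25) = a + 1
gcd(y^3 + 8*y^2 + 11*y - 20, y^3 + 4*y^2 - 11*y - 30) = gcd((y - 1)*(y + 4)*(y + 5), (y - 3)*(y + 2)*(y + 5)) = y + 5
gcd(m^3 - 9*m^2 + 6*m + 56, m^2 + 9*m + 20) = 1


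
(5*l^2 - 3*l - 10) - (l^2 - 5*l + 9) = 4*l^2 + 2*l - 19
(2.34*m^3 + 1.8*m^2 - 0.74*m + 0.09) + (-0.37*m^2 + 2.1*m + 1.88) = 2.34*m^3 + 1.43*m^2 + 1.36*m + 1.97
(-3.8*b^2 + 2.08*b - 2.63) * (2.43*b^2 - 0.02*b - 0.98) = -9.234*b^4 + 5.1304*b^3 - 2.7085*b^2 - 1.9858*b + 2.5774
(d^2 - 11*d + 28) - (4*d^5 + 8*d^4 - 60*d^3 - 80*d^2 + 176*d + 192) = -4*d^5 - 8*d^4 + 60*d^3 + 81*d^2 - 187*d - 164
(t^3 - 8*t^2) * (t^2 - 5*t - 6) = t^5 - 13*t^4 + 34*t^3 + 48*t^2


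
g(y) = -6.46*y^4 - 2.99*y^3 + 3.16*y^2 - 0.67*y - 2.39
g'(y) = -25.84*y^3 - 8.97*y^2 + 6.32*y - 0.67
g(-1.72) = -33.21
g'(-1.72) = 93.41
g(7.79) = -25018.65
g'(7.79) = -12711.09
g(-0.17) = -2.18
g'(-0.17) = -1.88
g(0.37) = -2.48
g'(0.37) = -0.87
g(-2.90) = -357.85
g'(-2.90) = 535.78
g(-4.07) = -1518.33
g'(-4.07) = 1567.13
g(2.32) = -211.42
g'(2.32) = -356.96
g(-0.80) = -0.95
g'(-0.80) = 1.76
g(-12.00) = -128327.15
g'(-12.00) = 43283.33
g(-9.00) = -39944.75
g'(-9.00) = 18053.24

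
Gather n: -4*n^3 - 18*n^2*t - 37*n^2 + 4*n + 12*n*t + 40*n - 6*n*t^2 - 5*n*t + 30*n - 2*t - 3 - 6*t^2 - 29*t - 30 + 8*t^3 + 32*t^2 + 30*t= -4*n^3 + n^2*(-18*t - 37) + n*(-6*t^2 + 7*t + 74) + 8*t^3 + 26*t^2 - t - 33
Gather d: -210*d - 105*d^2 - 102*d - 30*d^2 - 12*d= -135*d^2 - 324*d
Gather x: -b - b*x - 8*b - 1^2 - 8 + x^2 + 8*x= -9*b + x^2 + x*(8 - b) - 9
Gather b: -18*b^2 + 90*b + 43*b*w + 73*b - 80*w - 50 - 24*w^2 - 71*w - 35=-18*b^2 + b*(43*w + 163) - 24*w^2 - 151*w - 85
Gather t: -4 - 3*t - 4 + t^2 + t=t^2 - 2*t - 8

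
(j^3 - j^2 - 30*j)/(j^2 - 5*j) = (j^2 - j - 30)/(j - 5)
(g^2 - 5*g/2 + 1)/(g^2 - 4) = (g - 1/2)/(g + 2)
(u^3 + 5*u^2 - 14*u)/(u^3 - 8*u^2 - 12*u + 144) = u*(u^2 + 5*u - 14)/(u^3 - 8*u^2 - 12*u + 144)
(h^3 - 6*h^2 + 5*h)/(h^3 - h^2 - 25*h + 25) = h/(h + 5)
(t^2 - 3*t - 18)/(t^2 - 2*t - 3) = (-t^2 + 3*t + 18)/(-t^2 + 2*t + 3)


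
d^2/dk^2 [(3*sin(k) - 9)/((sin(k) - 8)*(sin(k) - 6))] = 3*(-sin(k)^5 - 2*sin(k)^4 + 164*sin(k)^3 - 678*sin(k)^2 - 324*sin(k) + 456)/((sin(k) - 8)^3*(sin(k) - 6)^3)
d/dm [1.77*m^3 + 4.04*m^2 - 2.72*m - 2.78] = 5.31*m^2 + 8.08*m - 2.72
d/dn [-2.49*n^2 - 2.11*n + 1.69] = -4.98*n - 2.11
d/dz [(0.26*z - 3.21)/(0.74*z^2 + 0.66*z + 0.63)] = (-0.1924*z^2 + 4.7508*z + 2.2824)/(0.5476*z^4 + 0.9768*z^3 + 1.368*z^2 + 0.8316*z + 0.3969)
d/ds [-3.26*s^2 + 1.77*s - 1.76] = 1.77 - 6.52*s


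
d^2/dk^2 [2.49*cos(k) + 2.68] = -2.49*cos(k)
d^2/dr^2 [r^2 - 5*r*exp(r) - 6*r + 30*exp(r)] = -5*r*exp(r) + 20*exp(r) + 2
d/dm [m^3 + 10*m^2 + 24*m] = 3*m^2 + 20*m + 24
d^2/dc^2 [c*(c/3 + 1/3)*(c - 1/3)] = 2*c + 4/9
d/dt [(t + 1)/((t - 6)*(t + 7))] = (-t^2 - 2*t - 43)/(t^4 + 2*t^3 - 83*t^2 - 84*t + 1764)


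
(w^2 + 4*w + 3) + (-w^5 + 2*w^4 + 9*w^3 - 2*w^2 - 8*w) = -w^5 + 2*w^4 + 9*w^3 - w^2 - 4*w + 3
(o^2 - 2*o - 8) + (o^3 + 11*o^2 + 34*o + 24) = o^3 + 12*o^2 + 32*o + 16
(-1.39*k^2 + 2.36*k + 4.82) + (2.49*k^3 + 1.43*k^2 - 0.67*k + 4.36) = 2.49*k^3 + 0.04*k^2 + 1.69*k + 9.18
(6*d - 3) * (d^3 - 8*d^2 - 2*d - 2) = 6*d^4 - 51*d^3 + 12*d^2 - 6*d + 6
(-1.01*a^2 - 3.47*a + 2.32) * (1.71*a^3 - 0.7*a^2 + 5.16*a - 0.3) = -1.7271*a^5 - 5.2267*a^4 + 1.1846*a^3 - 19.2262*a^2 + 13.0122*a - 0.696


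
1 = 1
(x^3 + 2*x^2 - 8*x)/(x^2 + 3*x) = (x^2 + 2*x - 8)/(x + 3)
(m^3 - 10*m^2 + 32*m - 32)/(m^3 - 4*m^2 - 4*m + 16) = (m - 4)/(m + 2)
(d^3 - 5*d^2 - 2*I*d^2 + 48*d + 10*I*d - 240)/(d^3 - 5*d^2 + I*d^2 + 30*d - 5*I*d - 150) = (d - 8*I)/(d - 5*I)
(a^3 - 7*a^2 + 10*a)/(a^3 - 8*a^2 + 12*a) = (a - 5)/(a - 6)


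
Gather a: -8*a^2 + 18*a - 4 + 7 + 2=-8*a^2 + 18*a + 5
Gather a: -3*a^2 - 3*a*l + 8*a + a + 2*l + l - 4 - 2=-3*a^2 + a*(9 - 3*l) + 3*l - 6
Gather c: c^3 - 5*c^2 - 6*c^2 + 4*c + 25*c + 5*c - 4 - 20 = c^3 - 11*c^2 + 34*c - 24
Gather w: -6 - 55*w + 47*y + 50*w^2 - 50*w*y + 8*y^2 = 50*w^2 + w*(-50*y - 55) + 8*y^2 + 47*y - 6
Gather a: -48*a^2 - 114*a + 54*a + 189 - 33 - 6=-48*a^2 - 60*a + 150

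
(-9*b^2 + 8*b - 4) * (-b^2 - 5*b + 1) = 9*b^4 + 37*b^3 - 45*b^2 + 28*b - 4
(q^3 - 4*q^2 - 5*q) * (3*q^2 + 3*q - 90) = 3*q^5 - 9*q^4 - 117*q^3 + 345*q^2 + 450*q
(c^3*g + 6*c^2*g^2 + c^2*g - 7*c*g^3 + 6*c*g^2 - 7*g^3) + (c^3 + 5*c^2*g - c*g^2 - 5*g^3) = c^3*g + c^3 + 6*c^2*g^2 + 6*c^2*g - 7*c*g^3 + 5*c*g^2 - 12*g^3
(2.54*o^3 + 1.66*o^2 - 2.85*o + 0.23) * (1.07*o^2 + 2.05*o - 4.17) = 2.7178*o^5 + 6.9832*o^4 - 10.2383*o^3 - 12.5186*o^2 + 12.356*o - 0.9591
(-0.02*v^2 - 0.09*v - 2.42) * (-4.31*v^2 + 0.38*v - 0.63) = 0.0862*v^4 + 0.3803*v^3 + 10.4086*v^2 - 0.8629*v + 1.5246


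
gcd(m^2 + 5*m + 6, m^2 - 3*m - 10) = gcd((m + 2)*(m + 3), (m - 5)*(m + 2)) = m + 2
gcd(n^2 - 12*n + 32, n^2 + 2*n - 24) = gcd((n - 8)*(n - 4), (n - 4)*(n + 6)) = n - 4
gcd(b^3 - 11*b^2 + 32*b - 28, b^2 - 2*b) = b - 2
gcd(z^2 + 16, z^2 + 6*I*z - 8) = z + 4*I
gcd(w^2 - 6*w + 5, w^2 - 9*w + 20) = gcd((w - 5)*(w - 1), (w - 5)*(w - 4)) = w - 5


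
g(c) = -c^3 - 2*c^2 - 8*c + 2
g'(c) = -3*c^2 - 4*c - 8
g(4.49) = -164.76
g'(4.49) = -86.44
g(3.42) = -88.75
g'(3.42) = -56.77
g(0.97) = -8.55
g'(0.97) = -14.70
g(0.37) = -1.28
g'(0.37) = -9.89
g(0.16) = 0.66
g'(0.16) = -8.72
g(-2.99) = 34.77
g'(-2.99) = -22.86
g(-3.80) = 58.39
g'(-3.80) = -36.12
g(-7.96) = 443.32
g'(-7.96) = -166.24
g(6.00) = -334.00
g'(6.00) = -140.00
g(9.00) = -961.00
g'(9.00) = -287.00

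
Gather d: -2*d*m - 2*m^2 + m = -2*d*m - 2*m^2 + m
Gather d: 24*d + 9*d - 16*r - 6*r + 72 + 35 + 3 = 33*d - 22*r + 110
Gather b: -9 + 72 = 63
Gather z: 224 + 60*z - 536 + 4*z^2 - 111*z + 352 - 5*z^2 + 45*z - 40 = -z^2 - 6*z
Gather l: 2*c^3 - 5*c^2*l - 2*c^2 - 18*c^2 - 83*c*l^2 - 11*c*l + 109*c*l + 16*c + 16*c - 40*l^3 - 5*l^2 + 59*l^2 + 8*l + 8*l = 2*c^3 - 20*c^2 + 32*c - 40*l^3 + l^2*(54 - 83*c) + l*(-5*c^2 + 98*c + 16)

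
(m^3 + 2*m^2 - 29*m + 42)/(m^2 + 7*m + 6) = (m^3 + 2*m^2 - 29*m + 42)/(m^2 + 7*m + 6)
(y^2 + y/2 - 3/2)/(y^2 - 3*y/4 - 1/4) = 2*(2*y + 3)/(4*y + 1)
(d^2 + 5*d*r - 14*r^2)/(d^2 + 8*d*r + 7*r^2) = (d - 2*r)/(d + r)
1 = 1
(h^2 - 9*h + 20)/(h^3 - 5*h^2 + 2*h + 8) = (h - 5)/(h^2 - h - 2)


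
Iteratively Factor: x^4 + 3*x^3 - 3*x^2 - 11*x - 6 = (x - 2)*(x^3 + 5*x^2 + 7*x + 3) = (x - 2)*(x + 1)*(x^2 + 4*x + 3) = (x - 2)*(x + 1)*(x + 3)*(x + 1)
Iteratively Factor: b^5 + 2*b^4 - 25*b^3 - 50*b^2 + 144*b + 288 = (b - 3)*(b^4 + 5*b^3 - 10*b^2 - 80*b - 96) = (b - 4)*(b - 3)*(b^3 + 9*b^2 + 26*b + 24) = (b - 4)*(b - 3)*(b + 2)*(b^2 + 7*b + 12) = (b - 4)*(b - 3)*(b + 2)*(b + 4)*(b + 3)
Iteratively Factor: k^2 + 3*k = (k)*(k + 3)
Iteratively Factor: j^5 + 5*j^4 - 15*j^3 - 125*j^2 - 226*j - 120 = (j + 2)*(j^4 + 3*j^3 - 21*j^2 - 83*j - 60) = (j - 5)*(j + 2)*(j^3 + 8*j^2 + 19*j + 12) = (j - 5)*(j + 1)*(j + 2)*(j^2 + 7*j + 12) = (j - 5)*(j + 1)*(j + 2)*(j + 3)*(j + 4)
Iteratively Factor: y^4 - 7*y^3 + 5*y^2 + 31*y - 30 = (y + 2)*(y^3 - 9*y^2 + 23*y - 15) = (y - 1)*(y + 2)*(y^2 - 8*y + 15) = (y - 5)*(y - 1)*(y + 2)*(y - 3)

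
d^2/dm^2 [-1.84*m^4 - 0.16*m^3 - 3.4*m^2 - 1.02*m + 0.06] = -22.08*m^2 - 0.96*m - 6.8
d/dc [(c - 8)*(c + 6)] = 2*c - 2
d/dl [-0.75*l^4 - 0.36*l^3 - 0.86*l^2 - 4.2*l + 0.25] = -3.0*l^3 - 1.08*l^2 - 1.72*l - 4.2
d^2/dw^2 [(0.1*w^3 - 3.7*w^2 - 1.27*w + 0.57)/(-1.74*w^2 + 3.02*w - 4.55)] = (-4.44089209850063e-16*w^5 - 1.4210854715202e-14*w^4 + 46.334944*w^3 - 177.867192*w^2 - 54.777624*w + 186.728764)/(5.268024*w^6 - 27.430056*w^5 + 88.935228*w^4 - 170.999648*w^3 + 232.56051*w^2 - 187.56465*w + 94.196375)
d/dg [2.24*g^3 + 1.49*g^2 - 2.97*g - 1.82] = 6.72*g^2 + 2.98*g - 2.97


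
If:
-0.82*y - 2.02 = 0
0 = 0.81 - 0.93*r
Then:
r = 0.87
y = -2.46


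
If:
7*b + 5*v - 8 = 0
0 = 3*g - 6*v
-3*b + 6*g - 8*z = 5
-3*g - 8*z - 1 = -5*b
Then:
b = 62/83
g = 92/83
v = 46/83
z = -49/664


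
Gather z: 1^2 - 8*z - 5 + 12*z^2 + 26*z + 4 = 12*z^2 + 18*z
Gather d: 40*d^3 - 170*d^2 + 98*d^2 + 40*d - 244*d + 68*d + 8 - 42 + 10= 40*d^3 - 72*d^2 - 136*d - 24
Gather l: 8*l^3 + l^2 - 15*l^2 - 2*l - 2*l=8*l^3 - 14*l^2 - 4*l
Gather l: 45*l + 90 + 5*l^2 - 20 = 5*l^2 + 45*l + 70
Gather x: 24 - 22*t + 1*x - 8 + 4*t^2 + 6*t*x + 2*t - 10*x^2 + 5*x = 4*t^2 - 20*t - 10*x^2 + x*(6*t + 6) + 16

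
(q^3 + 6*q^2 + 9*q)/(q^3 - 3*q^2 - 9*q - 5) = q*(q^2 + 6*q + 9)/(q^3 - 3*q^2 - 9*q - 5)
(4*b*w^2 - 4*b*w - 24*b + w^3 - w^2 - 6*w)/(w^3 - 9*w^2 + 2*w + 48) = (4*b + w)/(w - 8)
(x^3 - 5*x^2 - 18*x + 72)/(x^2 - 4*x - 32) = (x^2 - 9*x + 18)/(x - 8)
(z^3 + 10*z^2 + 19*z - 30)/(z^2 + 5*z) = z + 5 - 6/z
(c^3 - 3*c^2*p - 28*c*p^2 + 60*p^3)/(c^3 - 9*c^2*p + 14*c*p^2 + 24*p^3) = (-c^2 - 3*c*p + 10*p^2)/(-c^2 + 3*c*p + 4*p^2)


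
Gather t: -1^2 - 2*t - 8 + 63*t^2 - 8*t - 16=63*t^2 - 10*t - 25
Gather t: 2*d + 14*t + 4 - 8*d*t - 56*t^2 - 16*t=2*d - 56*t^2 + t*(-8*d - 2) + 4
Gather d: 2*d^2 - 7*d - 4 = 2*d^2 - 7*d - 4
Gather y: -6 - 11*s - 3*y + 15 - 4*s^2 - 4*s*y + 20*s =-4*s^2 + 9*s + y*(-4*s - 3) + 9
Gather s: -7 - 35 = -42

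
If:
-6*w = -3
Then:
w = 1/2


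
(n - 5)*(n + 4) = n^2 - n - 20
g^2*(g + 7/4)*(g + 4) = g^4 + 23*g^3/4 + 7*g^2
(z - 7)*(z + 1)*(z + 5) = z^3 - z^2 - 37*z - 35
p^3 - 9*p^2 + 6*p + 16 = (p - 8)*(p - 2)*(p + 1)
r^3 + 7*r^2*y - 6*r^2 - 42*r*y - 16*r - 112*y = (r - 8)*(r + 2)*(r + 7*y)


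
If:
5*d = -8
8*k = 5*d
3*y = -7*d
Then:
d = -8/5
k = -1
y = 56/15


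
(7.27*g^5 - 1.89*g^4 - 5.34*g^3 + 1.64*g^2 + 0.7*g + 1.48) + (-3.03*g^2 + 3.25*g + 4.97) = 7.27*g^5 - 1.89*g^4 - 5.34*g^3 - 1.39*g^2 + 3.95*g + 6.45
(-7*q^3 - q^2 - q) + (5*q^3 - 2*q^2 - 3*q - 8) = -2*q^3 - 3*q^2 - 4*q - 8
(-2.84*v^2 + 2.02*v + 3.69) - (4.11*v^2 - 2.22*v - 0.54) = -6.95*v^2 + 4.24*v + 4.23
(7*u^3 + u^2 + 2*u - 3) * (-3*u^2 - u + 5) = -21*u^5 - 10*u^4 + 28*u^3 + 12*u^2 + 13*u - 15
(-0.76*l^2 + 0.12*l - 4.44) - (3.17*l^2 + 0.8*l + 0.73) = -3.93*l^2 - 0.68*l - 5.17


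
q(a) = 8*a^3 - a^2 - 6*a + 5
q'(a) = 24*a^2 - 2*a - 6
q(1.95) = 48.82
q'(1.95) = 81.36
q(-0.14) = 5.80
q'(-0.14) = -5.25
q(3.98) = 469.64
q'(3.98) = 366.21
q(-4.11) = -542.64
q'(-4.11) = 407.63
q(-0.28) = 6.43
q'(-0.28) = -3.56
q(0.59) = 2.75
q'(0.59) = 1.17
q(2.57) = 118.77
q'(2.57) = 147.38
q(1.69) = 30.62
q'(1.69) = 59.17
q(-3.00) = -202.00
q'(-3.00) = 216.00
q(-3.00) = -202.00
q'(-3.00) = 216.00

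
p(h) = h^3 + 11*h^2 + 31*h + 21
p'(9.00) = 472.00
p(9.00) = 1920.00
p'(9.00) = 472.00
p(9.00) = 1920.00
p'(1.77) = 79.34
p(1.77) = 115.88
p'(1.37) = 66.77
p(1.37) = 86.69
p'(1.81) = 80.65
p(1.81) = 119.08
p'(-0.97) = 12.48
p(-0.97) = 0.37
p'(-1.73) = 1.92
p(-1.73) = -4.89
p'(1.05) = 57.41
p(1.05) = 66.84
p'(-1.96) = -0.60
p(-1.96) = -5.03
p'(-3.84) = -9.24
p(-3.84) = 7.54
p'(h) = 3*h^2 + 22*h + 31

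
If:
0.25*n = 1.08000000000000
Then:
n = 4.32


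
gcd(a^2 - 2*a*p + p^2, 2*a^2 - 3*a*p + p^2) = -a + p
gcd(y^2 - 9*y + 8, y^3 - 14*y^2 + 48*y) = y - 8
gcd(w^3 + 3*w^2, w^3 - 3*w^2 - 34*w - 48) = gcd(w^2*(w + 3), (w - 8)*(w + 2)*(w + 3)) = w + 3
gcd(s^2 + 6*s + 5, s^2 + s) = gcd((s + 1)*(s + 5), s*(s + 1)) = s + 1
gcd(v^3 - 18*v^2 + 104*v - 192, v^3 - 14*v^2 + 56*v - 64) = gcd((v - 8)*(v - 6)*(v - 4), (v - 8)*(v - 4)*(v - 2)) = v^2 - 12*v + 32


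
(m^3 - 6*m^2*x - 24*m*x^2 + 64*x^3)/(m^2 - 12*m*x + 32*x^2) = (-m^2 - 2*m*x + 8*x^2)/(-m + 4*x)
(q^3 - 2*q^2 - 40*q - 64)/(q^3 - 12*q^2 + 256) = (q + 2)/(q - 8)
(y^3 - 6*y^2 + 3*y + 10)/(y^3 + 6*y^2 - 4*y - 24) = (y^2 - 4*y - 5)/(y^2 + 8*y + 12)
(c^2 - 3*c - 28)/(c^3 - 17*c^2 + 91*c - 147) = (c + 4)/(c^2 - 10*c + 21)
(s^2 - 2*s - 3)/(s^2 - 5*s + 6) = (s + 1)/(s - 2)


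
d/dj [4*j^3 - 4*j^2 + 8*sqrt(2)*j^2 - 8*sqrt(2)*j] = 12*j^2 - 8*j + 16*sqrt(2)*j - 8*sqrt(2)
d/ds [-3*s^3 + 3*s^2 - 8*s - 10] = -9*s^2 + 6*s - 8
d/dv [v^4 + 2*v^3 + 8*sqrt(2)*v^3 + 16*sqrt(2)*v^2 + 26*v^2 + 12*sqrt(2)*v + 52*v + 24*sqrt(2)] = 4*v^3 + 6*v^2 + 24*sqrt(2)*v^2 + 32*sqrt(2)*v + 52*v + 12*sqrt(2) + 52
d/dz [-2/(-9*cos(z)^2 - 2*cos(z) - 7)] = 4*(9*cos(z) + 1)*sin(z)/(9*cos(z)^2 + 2*cos(z) + 7)^2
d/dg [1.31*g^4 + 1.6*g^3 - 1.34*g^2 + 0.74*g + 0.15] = 5.24*g^3 + 4.8*g^2 - 2.68*g + 0.74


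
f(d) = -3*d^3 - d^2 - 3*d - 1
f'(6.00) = -339.00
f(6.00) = -703.00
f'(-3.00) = -78.00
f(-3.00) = 80.00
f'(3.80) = -140.56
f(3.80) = -191.46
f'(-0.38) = -3.54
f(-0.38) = 0.16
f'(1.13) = -16.75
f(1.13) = -10.00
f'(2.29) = -54.78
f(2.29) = -49.14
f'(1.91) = -39.65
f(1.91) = -31.28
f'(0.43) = -5.52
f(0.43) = -2.71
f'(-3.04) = -80.09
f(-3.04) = 83.16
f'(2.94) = -86.67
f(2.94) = -94.70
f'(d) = -9*d^2 - 2*d - 3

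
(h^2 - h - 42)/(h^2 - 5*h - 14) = (h + 6)/(h + 2)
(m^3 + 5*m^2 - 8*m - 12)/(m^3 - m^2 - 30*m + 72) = (m^2 - m - 2)/(m^2 - 7*m + 12)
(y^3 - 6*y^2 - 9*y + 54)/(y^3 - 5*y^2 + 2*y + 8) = (y^3 - 6*y^2 - 9*y + 54)/(y^3 - 5*y^2 + 2*y + 8)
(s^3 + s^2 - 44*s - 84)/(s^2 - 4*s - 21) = (s^2 + 8*s + 12)/(s + 3)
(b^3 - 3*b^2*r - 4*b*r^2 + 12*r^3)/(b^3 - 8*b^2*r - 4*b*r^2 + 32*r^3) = (-b + 3*r)/(-b + 8*r)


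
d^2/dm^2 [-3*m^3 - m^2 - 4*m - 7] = -18*m - 2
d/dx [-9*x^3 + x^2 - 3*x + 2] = -27*x^2 + 2*x - 3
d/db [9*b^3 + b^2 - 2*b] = 27*b^2 + 2*b - 2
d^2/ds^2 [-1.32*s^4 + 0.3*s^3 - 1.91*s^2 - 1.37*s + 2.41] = -15.84*s^2 + 1.8*s - 3.82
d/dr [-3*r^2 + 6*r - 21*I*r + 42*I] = -6*r + 6 - 21*I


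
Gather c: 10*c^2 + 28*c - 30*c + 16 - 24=10*c^2 - 2*c - 8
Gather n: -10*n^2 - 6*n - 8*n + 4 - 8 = -10*n^2 - 14*n - 4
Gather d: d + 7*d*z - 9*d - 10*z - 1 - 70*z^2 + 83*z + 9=d*(7*z - 8) - 70*z^2 + 73*z + 8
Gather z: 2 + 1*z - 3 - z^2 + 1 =-z^2 + z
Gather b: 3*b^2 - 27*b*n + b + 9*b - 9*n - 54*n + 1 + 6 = 3*b^2 + b*(10 - 27*n) - 63*n + 7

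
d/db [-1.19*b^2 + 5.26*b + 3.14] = 5.26 - 2.38*b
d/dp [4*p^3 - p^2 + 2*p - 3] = 12*p^2 - 2*p + 2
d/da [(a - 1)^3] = 3*(a - 1)^2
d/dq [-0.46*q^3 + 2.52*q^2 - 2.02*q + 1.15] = -1.38*q^2 + 5.04*q - 2.02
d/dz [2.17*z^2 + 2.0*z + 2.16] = 4.34*z + 2.0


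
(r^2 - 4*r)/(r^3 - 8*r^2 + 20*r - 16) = r/(r^2 - 4*r + 4)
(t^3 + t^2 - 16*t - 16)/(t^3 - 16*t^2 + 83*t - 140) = (t^2 + 5*t + 4)/(t^2 - 12*t + 35)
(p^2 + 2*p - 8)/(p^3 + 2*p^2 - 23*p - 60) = (p - 2)/(p^2 - 2*p - 15)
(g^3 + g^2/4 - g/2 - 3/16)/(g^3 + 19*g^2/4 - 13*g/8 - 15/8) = (g + 1/2)/(g + 5)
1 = 1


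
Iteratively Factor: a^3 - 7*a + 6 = (a + 3)*(a^2 - 3*a + 2) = (a - 1)*(a + 3)*(a - 2)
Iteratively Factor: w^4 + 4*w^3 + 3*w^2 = (w + 1)*(w^3 + 3*w^2) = w*(w + 1)*(w^2 + 3*w) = w*(w + 1)*(w + 3)*(w)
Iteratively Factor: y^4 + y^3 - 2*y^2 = (y)*(y^3 + y^2 - 2*y) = y*(y - 1)*(y^2 + 2*y) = y^2*(y - 1)*(y + 2)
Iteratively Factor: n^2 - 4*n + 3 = (n - 3)*(n - 1)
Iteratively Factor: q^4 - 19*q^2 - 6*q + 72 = (q + 3)*(q^3 - 3*q^2 - 10*q + 24) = (q - 2)*(q + 3)*(q^2 - q - 12) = (q - 2)*(q + 3)^2*(q - 4)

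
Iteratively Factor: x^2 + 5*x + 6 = (x + 2)*(x + 3)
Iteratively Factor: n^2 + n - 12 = (n - 3)*(n + 4)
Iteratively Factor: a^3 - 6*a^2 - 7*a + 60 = (a - 5)*(a^2 - a - 12) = (a - 5)*(a + 3)*(a - 4)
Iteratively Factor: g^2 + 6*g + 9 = (g + 3)*(g + 3)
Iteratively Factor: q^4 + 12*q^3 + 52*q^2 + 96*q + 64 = (q + 2)*(q^3 + 10*q^2 + 32*q + 32) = (q + 2)*(q + 4)*(q^2 + 6*q + 8) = (q + 2)*(q + 4)^2*(q + 2)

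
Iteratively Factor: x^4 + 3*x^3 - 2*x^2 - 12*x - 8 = (x + 2)*(x^3 + x^2 - 4*x - 4) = (x + 1)*(x + 2)*(x^2 - 4) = (x + 1)*(x + 2)^2*(x - 2)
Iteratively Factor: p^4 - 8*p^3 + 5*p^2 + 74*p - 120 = (p + 3)*(p^3 - 11*p^2 + 38*p - 40) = (p - 2)*(p + 3)*(p^2 - 9*p + 20) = (p - 5)*(p - 2)*(p + 3)*(p - 4)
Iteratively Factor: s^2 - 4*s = (s - 4)*(s)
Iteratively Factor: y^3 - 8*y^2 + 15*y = (y - 5)*(y^2 - 3*y) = (y - 5)*(y - 3)*(y)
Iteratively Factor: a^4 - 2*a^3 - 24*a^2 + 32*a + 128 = (a - 4)*(a^3 + 2*a^2 - 16*a - 32) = (a - 4)*(a + 4)*(a^2 - 2*a - 8) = (a - 4)*(a + 2)*(a + 4)*(a - 4)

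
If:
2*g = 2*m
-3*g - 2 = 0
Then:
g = -2/3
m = -2/3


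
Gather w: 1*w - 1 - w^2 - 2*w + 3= -w^2 - w + 2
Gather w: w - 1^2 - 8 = w - 9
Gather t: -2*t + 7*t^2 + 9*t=7*t^2 + 7*t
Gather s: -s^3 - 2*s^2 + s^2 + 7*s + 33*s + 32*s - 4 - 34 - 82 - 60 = -s^3 - s^2 + 72*s - 180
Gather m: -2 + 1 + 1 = 0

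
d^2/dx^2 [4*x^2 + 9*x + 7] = 8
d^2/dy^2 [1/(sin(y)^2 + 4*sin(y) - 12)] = 2*(-2*sin(y)^4 - 6*sin(y)^3 - 29*sin(y)^2 - 12*sin(y) + 28)/(sin(y)^2 + 4*sin(y) - 12)^3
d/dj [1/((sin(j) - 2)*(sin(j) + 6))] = -2*(sin(j) + 2)*cos(j)/((sin(j) - 2)^2*(sin(j) + 6)^2)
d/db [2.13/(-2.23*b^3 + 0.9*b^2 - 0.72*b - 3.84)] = (14.2497*b^2 - 3.834*b + 1.5336)/(2.23*b^3 - 0.9*b^2 + 0.72*b + 3.84)^2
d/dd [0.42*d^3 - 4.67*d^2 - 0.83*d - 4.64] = 1.26*d^2 - 9.34*d - 0.83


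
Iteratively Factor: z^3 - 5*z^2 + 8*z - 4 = (z - 1)*(z^2 - 4*z + 4) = (z - 2)*(z - 1)*(z - 2)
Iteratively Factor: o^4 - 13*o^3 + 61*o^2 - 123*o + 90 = (o - 2)*(o^3 - 11*o^2 + 39*o - 45) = (o - 5)*(o - 2)*(o^2 - 6*o + 9) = (o - 5)*(o - 3)*(o - 2)*(o - 3)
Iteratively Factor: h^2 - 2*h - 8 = (h - 4)*(h + 2)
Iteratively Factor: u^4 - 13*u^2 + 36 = (u + 2)*(u^3 - 2*u^2 - 9*u + 18) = (u + 2)*(u + 3)*(u^2 - 5*u + 6) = (u - 2)*(u + 2)*(u + 3)*(u - 3)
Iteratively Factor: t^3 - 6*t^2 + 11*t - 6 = (t - 3)*(t^2 - 3*t + 2) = (t - 3)*(t - 2)*(t - 1)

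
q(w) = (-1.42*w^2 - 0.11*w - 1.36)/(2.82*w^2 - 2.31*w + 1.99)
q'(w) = (2.31 - 5.64*w)*(-1.42*w^2 - 0.11*w - 1.36)/(2.82*w^2 - 2.31*w + 1.99)^2 + (-2.84*w - 0.11)/(2.82*w^2 - 2.31*w + 1.99)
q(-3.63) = -0.41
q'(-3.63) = 0.02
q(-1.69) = -0.37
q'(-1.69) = 0.02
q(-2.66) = -0.40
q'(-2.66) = 0.02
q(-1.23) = -0.37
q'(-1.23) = -0.00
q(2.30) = -0.79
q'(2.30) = 0.15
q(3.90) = -0.65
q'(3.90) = 0.05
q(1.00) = -1.16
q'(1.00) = 0.36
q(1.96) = -0.85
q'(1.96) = 0.21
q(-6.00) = -0.44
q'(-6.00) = 0.01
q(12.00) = -0.54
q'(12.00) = 0.00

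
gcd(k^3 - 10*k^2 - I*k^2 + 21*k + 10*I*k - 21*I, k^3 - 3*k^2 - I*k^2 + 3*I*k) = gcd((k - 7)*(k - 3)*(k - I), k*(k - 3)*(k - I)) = k^2 + k*(-3 - I) + 3*I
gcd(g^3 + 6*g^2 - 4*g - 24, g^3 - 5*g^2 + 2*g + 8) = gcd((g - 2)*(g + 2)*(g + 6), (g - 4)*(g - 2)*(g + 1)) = g - 2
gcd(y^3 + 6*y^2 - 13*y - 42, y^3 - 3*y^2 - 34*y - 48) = y + 2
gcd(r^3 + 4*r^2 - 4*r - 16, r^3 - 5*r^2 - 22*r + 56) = r^2 + 2*r - 8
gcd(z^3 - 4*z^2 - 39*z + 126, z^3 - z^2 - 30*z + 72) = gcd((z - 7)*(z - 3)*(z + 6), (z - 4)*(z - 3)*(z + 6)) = z^2 + 3*z - 18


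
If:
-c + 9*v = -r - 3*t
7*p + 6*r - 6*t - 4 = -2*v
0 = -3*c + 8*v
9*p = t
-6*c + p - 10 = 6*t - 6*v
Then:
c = -2504/91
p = 160/91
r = 1627/91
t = 1440/91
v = -939/91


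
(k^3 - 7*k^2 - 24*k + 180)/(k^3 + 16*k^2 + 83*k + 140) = (k^2 - 12*k + 36)/(k^2 + 11*k + 28)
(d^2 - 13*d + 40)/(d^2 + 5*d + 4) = (d^2 - 13*d + 40)/(d^2 + 5*d + 4)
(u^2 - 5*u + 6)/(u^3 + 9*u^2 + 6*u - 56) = (u - 3)/(u^2 + 11*u + 28)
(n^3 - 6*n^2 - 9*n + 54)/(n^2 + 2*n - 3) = (n^2 - 9*n + 18)/(n - 1)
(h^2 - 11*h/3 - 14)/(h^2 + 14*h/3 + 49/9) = 3*(h - 6)/(3*h + 7)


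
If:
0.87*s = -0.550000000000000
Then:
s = -0.63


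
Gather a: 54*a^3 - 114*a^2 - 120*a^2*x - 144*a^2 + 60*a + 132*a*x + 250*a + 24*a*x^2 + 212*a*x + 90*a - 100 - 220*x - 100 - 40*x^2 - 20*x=54*a^3 + a^2*(-120*x - 258) + a*(24*x^2 + 344*x + 400) - 40*x^2 - 240*x - 200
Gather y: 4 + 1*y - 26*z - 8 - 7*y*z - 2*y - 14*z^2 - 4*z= y*(-7*z - 1) - 14*z^2 - 30*z - 4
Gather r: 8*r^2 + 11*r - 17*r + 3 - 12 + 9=8*r^2 - 6*r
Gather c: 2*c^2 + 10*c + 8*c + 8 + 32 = 2*c^2 + 18*c + 40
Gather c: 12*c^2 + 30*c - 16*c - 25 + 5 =12*c^2 + 14*c - 20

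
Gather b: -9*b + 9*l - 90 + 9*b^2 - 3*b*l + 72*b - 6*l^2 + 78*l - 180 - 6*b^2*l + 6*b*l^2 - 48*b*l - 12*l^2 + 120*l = b^2*(9 - 6*l) + b*(6*l^2 - 51*l + 63) - 18*l^2 + 207*l - 270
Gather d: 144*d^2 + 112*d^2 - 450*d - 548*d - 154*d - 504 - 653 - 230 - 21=256*d^2 - 1152*d - 1408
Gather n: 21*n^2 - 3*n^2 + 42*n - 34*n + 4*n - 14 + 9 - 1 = 18*n^2 + 12*n - 6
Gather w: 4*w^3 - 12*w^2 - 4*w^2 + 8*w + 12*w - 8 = 4*w^3 - 16*w^2 + 20*w - 8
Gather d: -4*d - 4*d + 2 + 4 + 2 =8 - 8*d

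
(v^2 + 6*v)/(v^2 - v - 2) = v*(v + 6)/(v^2 - v - 2)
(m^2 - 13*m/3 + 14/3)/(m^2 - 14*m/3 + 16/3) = (3*m - 7)/(3*m - 8)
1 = 1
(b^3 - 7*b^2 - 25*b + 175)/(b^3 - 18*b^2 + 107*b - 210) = (b + 5)/(b - 6)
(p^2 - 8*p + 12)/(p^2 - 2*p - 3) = (-p^2 + 8*p - 12)/(-p^2 + 2*p + 3)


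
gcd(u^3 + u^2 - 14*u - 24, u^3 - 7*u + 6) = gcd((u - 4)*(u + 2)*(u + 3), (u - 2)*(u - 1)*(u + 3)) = u + 3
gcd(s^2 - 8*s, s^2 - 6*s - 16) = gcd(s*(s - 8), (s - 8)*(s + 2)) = s - 8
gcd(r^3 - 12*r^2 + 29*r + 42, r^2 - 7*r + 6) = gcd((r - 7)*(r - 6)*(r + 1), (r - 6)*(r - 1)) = r - 6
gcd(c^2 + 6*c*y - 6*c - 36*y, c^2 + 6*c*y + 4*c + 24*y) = c + 6*y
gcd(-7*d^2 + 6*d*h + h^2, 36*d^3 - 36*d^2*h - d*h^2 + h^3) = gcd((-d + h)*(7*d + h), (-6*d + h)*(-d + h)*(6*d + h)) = d - h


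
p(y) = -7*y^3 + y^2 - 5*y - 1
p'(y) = -21*y^2 + 2*y - 5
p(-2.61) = 143.32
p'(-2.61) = -153.27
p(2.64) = -136.03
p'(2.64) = -146.08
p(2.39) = -102.80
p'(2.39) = -120.17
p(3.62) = -338.06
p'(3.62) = -272.95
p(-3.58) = 350.90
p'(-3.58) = -281.30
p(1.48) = -28.90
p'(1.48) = -48.04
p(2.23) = -84.80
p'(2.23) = -104.97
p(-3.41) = 305.24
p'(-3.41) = -256.01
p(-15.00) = 23924.00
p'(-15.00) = -4760.00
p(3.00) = -196.00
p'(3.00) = -188.00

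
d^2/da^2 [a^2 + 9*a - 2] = 2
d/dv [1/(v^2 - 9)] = -2*v/(v^2 - 9)^2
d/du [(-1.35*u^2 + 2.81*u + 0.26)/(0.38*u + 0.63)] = (-0.513*u^2 - 1.701*u + 1.6715)/(0.1444*u^2 + 0.4788*u + 0.3969)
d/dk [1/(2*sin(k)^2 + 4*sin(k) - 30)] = -(sin(k) + 1)*cos(k)/(sin(k)^2 + 2*sin(k) - 15)^2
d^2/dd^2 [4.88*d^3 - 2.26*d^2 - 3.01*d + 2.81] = 29.28*d - 4.52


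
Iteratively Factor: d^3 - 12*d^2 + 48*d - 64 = (d - 4)*(d^2 - 8*d + 16) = (d - 4)^2*(d - 4)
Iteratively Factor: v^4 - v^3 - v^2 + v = (v - 1)*(v^3 - v) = v*(v - 1)*(v^2 - 1) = v*(v - 1)*(v + 1)*(v - 1)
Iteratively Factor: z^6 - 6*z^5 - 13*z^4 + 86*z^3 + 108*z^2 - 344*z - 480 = (z - 3)*(z^5 - 3*z^4 - 22*z^3 + 20*z^2 + 168*z + 160) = (z - 4)*(z - 3)*(z^4 + z^3 - 18*z^2 - 52*z - 40) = (z - 4)*(z - 3)*(z + 2)*(z^3 - z^2 - 16*z - 20) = (z - 5)*(z - 4)*(z - 3)*(z + 2)*(z^2 + 4*z + 4) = (z - 5)*(z - 4)*(z - 3)*(z + 2)^2*(z + 2)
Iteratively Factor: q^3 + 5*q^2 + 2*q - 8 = (q + 2)*(q^2 + 3*q - 4) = (q - 1)*(q + 2)*(q + 4)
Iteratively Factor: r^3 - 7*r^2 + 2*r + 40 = (r + 2)*(r^2 - 9*r + 20) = (r - 5)*(r + 2)*(r - 4)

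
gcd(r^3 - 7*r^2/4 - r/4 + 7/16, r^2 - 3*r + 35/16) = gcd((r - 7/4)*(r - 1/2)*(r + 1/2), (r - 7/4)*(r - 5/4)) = r - 7/4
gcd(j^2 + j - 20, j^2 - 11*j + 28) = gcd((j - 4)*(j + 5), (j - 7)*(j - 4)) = j - 4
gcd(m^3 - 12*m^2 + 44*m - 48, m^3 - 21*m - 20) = 1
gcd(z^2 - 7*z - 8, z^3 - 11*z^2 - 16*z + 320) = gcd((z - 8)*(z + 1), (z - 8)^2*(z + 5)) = z - 8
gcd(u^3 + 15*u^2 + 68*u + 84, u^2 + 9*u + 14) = u^2 + 9*u + 14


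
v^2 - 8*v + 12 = (v - 6)*(v - 2)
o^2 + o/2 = o*(o + 1/2)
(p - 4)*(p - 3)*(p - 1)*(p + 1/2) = p^4 - 15*p^3/2 + 15*p^2 - 5*p/2 - 6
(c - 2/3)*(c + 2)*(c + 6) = c^3 + 22*c^2/3 + 20*c/3 - 8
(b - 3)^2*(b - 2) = b^3 - 8*b^2 + 21*b - 18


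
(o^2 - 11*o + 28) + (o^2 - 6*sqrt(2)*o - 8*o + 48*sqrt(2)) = 2*o^2 - 19*o - 6*sqrt(2)*o + 28 + 48*sqrt(2)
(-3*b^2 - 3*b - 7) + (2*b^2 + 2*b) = -b^2 - b - 7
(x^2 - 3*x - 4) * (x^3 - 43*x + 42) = x^5 - 3*x^4 - 47*x^3 + 171*x^2 + 46*x - 168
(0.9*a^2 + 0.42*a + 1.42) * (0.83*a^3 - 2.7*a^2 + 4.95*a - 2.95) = 0.747*a^5 - 2.0814*a^4 + 4.4996*a^3 - 4.41*a^2 + 5.79*a - 4.189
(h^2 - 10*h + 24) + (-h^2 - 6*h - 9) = 15 - 16*h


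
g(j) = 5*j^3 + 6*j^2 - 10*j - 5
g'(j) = 15*j^2 + 12*j - 10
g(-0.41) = -0.24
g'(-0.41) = -12.40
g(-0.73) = 3.55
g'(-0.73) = -10.77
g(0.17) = -6.50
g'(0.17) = -7.53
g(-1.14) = 6.79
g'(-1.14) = -4.19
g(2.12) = 48.41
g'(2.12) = 82.86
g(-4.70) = -344.58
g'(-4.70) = 264.95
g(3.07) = 165.52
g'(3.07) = 168.21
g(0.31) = -7.37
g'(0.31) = -4.84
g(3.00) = 154.00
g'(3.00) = 161.00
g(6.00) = 1231.00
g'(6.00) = 602.00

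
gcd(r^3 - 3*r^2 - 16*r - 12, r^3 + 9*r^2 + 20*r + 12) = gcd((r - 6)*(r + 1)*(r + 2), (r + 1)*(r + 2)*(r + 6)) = r^2 + 3*r + 2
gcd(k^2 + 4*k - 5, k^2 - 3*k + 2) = k - 1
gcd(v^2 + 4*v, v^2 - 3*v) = v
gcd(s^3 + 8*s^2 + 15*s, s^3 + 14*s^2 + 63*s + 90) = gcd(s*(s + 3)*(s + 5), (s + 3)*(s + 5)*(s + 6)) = s^2 + 8*s + 15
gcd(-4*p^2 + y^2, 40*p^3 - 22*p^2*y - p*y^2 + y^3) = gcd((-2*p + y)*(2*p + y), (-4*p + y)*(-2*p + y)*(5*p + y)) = -2*p + y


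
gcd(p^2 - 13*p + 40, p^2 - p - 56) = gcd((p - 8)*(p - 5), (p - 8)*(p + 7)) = p - 8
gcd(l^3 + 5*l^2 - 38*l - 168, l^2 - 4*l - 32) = l + 4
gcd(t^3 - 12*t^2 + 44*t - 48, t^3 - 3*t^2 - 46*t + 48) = 1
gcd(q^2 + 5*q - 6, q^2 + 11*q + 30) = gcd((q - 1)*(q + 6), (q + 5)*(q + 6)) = q + 6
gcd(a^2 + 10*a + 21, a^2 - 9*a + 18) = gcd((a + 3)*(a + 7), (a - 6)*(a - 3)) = 1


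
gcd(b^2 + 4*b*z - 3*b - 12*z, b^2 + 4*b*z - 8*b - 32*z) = b + 4*z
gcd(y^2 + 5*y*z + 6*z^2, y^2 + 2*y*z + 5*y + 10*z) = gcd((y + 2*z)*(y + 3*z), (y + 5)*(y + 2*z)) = y + 2*z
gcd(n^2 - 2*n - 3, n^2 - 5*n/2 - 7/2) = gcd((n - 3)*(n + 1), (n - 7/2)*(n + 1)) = n + 1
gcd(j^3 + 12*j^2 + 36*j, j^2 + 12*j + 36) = j^2 + 12*j + 36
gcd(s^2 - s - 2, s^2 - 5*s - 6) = s + 1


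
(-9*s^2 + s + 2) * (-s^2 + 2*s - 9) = 9*s^4 - 19*s^3 + 81*s^2 - 5*s - 18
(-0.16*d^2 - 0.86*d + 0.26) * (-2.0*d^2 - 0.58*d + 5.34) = 0.32*d^4 + 1.8128*d^3 - 0.8756*d^2 - 4.7432*d + 1.3884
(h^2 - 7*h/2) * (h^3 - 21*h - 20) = h^5 - 7*h^4/2 - 21*h^3 + 107*h^2/2 + 70*h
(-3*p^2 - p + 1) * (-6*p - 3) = 18*p^3 + 15*p^2 - 3*p - 3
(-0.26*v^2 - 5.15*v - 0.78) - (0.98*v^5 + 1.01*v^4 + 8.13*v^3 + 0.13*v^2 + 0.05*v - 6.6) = -0.98*v^5 - 1.01*v^4 - 8.13*v^3 - 0.39*v^2 - 5.2*v + 5.82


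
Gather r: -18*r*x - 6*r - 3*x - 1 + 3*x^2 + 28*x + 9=r*(-18*x - 6) + 3*x^2 + 25*x + 8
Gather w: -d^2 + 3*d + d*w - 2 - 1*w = -d^2 + 3*d + w*(d - 1) - 2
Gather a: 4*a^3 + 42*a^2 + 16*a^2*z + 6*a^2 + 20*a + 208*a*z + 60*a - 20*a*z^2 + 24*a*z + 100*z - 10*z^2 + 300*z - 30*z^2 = 4*a^3 + a^2*(16*z + 48) + a*(-20*z^2 + 232*z + 80) - 40*z^2 + 400*z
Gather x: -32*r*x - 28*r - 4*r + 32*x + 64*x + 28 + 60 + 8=-32*r + x*(96 - 32*r) + 96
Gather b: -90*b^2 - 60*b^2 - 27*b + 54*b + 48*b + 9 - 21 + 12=-150*b^2 + 75*b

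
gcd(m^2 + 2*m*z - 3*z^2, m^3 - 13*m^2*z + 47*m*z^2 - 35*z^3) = -m + z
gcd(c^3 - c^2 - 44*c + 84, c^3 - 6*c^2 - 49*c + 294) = c^2 + c - 42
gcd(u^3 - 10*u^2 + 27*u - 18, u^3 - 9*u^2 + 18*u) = u^2 - 9*u + 18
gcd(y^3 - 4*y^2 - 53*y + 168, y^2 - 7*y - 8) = y - 8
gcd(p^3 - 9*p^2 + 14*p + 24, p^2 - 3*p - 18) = p - 6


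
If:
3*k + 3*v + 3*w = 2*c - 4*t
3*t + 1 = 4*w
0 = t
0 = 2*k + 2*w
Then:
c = 3*v/2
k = -1/4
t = 0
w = 1/4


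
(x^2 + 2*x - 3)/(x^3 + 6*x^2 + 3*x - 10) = (x + 3)/(x^2 + 7*x + 10)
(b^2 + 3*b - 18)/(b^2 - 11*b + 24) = (b + 6)/(b - 8)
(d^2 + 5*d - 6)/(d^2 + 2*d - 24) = (d - 1)/(d - 4)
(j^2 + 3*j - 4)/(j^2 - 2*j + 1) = (j + 4)/(j - 1)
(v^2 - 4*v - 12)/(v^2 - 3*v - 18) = (v + 2)/(v + 3)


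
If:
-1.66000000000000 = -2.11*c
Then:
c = 0.79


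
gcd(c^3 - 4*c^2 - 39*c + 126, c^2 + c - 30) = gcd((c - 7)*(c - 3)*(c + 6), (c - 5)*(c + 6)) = c + 6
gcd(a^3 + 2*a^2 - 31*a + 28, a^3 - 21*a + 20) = a^2 - 5*a + 4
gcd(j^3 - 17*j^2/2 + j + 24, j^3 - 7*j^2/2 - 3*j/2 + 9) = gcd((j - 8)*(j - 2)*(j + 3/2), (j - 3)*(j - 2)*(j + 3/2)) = j^2 - j/2 - 3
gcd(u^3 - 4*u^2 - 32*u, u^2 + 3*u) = u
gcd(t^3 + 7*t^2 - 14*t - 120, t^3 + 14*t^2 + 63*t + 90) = t^2 + 11*t + 30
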